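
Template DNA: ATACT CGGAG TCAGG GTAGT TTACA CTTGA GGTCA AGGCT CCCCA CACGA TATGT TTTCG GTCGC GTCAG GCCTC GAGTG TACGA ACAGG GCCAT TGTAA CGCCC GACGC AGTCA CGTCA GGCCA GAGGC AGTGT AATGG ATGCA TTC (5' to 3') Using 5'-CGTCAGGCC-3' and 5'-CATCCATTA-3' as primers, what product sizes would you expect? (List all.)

The forward primer CGTCAGGCC matches the top strand at positions 65–73, 116–124.
The reverse primer's reverse complement is TAATGGATG, matching at positions 135–143.
Each forward site pairs with the reverse site to give a product ending at position 143: sizes 79, 28 bp.

79 bp, 28 bp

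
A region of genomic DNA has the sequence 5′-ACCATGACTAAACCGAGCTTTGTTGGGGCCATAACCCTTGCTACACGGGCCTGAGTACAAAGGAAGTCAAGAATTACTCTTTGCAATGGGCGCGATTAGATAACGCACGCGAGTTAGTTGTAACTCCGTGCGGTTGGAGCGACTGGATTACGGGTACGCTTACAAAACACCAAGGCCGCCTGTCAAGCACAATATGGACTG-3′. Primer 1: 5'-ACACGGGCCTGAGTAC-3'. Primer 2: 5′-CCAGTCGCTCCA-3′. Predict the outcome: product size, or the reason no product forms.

Yes — a 104 bp product.

Primer 1 (ACACGGGCCTGAGTAC) matches the top strand at positions 43–58; it acts as a forward primer.
Primer 2's reverse complement is TGGAGCGACTGG, matching the top strand at positions 135–146; it acts as a reverse primer.
The 3' ends face each other across positions 43–146, giving a 104 bp product.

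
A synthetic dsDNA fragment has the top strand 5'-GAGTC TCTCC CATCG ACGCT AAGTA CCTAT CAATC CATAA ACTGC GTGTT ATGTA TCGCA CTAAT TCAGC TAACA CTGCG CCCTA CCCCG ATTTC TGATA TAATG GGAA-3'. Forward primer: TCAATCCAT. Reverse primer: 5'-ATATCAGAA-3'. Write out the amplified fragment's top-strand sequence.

Scanning the template, TCAATCCAT occurs at positions 30–38; this primer anneals to the bottom strand there with its 3' end pointing downstream.
Reverse complement of the reverse primer: TTCTGATAT. This occurs on the top strand at positions 93–101.
The product is the template from position 30 through 101 (72 bp).

5'-TCAATCCATAAACTGCGTGTTATGTATCGCACTAATTCAGCTAACACTGCGCCCTACCCCGATTTCTGATAT-3'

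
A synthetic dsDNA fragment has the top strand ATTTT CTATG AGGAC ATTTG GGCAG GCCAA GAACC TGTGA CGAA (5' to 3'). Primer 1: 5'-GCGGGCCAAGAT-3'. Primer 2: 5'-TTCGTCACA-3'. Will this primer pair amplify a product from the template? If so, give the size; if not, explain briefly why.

No product — primer 1 has no binding site in the template.

Primer 1 (GCGGGCCAAGAT) does not match the top strand, and its reverse complement ATCTTGGCCCGC does not match either.
With no annealing site for primer 1, no amplification occurs.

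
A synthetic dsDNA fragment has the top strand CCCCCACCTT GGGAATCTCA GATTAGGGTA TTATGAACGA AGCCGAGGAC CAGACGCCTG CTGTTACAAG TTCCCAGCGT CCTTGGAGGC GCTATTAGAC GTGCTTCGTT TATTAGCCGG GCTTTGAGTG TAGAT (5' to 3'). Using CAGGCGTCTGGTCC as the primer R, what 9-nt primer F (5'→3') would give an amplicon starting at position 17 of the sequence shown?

5'-CTCAGATTA-3'

The reverse primer's reverse complement GGACCAGACGCCTG matches the template at positions 47–60; the product starts at position 17.
The forward primer is identical to the top strand over positions 17–25: CTCAGATTA.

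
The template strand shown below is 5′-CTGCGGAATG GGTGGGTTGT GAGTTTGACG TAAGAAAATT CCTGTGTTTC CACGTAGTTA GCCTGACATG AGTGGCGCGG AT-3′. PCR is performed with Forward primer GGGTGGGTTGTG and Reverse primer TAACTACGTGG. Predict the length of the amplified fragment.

51 bp

Forward primer GGGTGGGTTGTG is found on the top strand at positions 10–21.
The reverse primer's reverse complement is CCACGTAGTTA, which matches the template at positions 50–60.
The product runs from position 10 to position 60, so its length is 60 − 10 + 1 = 51 bp.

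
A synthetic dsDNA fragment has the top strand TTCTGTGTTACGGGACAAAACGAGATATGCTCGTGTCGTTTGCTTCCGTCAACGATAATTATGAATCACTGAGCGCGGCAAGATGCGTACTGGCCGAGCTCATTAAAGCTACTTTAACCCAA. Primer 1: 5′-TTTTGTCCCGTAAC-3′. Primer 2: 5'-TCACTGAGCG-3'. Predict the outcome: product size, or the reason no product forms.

Primer 1 (TTTTGTCCCGTAAC) has reverse complement GTTACGGGACAAAA, which matches the top strand at positions 7–20; primer 1 anneals to the top strand there with its 3' end pointing upstream toward position 7.
Primer 2 (TCACTGAGCG) matches the top strand directly at positions 66–75; it anneals to the bottom strand with its 3' end pointing downstream toward position 75.
The 3' ends diverge (primer 1 extends toward position 1, primer 2 toward position 122), so the primers never converge on a shared product.

No product — the primers' 3' ends point away from each other.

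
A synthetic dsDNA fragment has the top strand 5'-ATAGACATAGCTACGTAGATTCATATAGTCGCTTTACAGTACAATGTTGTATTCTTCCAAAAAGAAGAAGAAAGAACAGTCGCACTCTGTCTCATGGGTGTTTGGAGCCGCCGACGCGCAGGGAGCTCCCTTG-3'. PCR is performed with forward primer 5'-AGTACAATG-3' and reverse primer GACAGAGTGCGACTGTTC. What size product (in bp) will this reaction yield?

The forward primer matches the template at positions 38–46.
Reverse complement of the reverse primer: GAACAGTCGCACTCTGTC. This occurs on the top strand at positions 74–91.
The product runs from position 38 to position 91, so its length is 91 − 38 + 1 = 54 bp.

54 bp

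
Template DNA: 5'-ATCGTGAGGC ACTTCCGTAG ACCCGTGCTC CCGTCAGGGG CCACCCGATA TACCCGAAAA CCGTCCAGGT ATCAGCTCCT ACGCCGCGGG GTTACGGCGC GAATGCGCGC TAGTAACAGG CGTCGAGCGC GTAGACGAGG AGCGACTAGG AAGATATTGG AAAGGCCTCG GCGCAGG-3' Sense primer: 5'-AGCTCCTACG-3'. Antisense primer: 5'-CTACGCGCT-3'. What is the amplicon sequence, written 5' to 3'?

The forward primer matches the template at positions 74–83.
Reverse complement of the reverse primer: AGCGCGTAG. This occurs on the top strand at positions 126–134.
The product is the template from position 74 through 134 (61 bp).

5'-AGCTCCTACGCCGCGGGGTTACGGCGCGAATGCGCGCTAGTAACAGGCGTCGAGCGCGTAG-3'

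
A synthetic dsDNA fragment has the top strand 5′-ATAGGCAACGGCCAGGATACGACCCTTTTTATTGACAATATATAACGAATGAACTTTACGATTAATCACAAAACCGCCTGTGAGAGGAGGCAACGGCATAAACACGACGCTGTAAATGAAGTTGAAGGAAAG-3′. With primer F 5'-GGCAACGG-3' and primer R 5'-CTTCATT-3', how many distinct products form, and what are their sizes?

The forward primer GGCAACGG matches the top strand at positions 4–11, 89–96.
The reverse primer's reverse complement is AATGAAG, matching at positions 115–121.
Each forward site pairs with the reverse site to give a product ending at position 121: sizes 118, 33 bp.

Two products: 118 bp, 33 bp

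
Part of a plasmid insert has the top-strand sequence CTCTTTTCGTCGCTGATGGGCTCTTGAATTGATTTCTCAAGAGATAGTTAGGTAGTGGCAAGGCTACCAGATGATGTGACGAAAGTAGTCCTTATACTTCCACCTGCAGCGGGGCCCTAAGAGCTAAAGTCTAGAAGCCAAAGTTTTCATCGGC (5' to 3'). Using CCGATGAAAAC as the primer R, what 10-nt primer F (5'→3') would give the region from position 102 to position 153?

5'-ACCTGCAGCG-3'

The reverse primer's reverse complement GTTTTCATCGG matches the template at positions 143–153; the product starts at position 102.
The forward primer is identical to the top strand over positions 102–111: ACCTGCAGCG.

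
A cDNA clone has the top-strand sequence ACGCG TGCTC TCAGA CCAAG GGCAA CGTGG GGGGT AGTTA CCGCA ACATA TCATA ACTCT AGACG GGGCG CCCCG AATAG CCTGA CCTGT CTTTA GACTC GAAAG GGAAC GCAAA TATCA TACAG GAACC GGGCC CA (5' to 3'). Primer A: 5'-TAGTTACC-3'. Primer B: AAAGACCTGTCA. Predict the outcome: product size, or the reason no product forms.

No product — primer B has no binding site in the template.

Primer B (AAAGACCTGTCA) does not match the top strand, and its reverse complement TGACAGGTCTTT does not match either.
With no annealing site for primer B, no amplification occurs.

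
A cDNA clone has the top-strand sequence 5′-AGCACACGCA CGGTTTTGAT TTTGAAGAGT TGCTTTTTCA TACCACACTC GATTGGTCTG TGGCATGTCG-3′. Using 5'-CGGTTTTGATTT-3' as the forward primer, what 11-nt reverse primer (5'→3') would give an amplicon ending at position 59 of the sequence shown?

5'-AGACCAATCGA-3'

The forward primer binds at positions 11–22; the product's 3' end on the top strand is position 59.
The reverse primer anneals to the top strand over positions 49–59, i.e. to TCGATTGGTCT.
Its sequence written 5'→3' is the reverse complement: AGACCAATCGA.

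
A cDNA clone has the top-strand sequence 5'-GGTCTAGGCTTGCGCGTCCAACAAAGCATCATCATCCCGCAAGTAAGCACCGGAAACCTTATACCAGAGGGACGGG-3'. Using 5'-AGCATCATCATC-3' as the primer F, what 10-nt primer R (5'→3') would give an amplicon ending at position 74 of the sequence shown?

5'-CGTCCCTCTG-3'

The forward primer binds at positions 25–36; the product's 3' end on the top strand is position 74.
The reverse primer anneals to the top strand over positions 65–74, i.e. to CAGAGGGACG.
Its sequence written 5'→3' is the reverse complement: CGTCCCTCTG.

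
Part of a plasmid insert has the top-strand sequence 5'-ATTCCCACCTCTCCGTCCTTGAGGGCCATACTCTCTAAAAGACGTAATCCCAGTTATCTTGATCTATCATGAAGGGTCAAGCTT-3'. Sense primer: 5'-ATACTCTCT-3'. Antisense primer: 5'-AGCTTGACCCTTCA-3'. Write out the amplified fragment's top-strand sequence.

Scanning the template, ATACTCTCT occurs at positions 28–36; this primer anneals to the bottom strand there with its 3' end pointing downstream.
The reverse primer's reverse complement is TGAAGGGTCAAGCT, which matches the template at positions 70–83.
The product is the template from position 28 through 83 (56 bp).

5'-ATACTCTCTAAAAGACGTAATCCCAGTTATCTTGATCTATCATGAAGGGTCAAGCT-3'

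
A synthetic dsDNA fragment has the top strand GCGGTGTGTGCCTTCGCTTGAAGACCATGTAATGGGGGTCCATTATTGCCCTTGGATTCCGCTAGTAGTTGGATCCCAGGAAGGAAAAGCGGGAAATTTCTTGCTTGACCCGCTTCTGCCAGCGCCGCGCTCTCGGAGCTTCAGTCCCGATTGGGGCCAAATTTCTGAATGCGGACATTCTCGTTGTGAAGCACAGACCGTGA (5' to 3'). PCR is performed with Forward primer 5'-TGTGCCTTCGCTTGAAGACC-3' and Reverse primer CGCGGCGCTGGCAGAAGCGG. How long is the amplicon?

Forward primer TGTGCCTTCGCTTGAAGACC is found on the top strand at positions 7–26.
Taking the reverse complement of CGCGGCGCTGGCAGAAGCGG gives CCGCTTCTGCCAGCGCCGCG, found at positions 110–129 on the template; the primer anneals here to the top strand with its 3' end pointing upstream.
Product length = (reverse-primer end) − (forward-primer start) + 1 = 129 − 7 + 1 = 123 bp.

123 bp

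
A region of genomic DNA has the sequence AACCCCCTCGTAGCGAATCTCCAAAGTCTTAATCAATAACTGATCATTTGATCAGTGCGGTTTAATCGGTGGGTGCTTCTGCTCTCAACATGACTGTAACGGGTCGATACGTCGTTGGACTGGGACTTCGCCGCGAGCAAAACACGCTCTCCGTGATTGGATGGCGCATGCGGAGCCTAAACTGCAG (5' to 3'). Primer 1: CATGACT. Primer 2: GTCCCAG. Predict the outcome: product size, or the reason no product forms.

Yes — a 38 bp product.

Primer 1 (CATGACT) matches the top strand at positions 89–95; it acts as a forward primer.
Primer 2's reverse complement is CTGGGAC, matching the top strand at positions 120–126; it acts as a reverse primer.
The 3' ends face each other across positions 89–126, giving a 38 bp product.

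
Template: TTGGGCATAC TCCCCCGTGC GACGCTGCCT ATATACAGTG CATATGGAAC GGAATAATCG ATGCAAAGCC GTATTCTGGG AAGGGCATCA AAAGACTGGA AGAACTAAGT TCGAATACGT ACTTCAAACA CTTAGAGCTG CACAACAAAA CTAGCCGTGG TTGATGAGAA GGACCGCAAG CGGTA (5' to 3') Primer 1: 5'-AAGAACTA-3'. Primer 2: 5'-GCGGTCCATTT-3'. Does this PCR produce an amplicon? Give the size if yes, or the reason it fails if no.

No product — primer 2 has no binding site in the template.

Primer 2 (GCGGTCCATTT) does not match the top strand, and its reverse complement AAATGGACCGC does not match either.
With no annealing site for primer 2, no amplification occurs.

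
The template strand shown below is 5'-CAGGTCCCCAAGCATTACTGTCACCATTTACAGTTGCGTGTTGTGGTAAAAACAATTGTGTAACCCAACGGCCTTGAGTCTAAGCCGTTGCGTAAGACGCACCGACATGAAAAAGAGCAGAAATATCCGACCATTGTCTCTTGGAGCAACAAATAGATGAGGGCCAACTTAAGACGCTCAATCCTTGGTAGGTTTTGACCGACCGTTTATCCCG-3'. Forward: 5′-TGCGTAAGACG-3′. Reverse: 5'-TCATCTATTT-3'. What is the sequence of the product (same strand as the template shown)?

5'-TGCGTAAGACGCACCGACATGAAAAAGAGCAGAAATATCCGACCATTGTCTCTTGGAGCAACAAATAGATGA-3'

Forward primer TGCGTAAGACG is found on the top strand at positions 89–99.
The reverse primer's reverse complement is AAATAGATGA, which matches the template at positions 151–160.
The product is the template from position 89 through 160 (72 bp).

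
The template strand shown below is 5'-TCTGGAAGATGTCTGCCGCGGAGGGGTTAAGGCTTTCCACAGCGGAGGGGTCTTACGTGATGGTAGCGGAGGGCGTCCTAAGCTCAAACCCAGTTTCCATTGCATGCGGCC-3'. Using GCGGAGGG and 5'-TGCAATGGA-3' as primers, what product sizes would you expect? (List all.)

The forward primer GCGGAGGG matches the top strand at positions 18–25, 42–49, 66–73.
The reverse primer's reverse complement is TCCATTGCA, matching at positions 96–104.
Each forward site pairs with the reverse site to give a product ending at position 104: sizes 87, 63, 39 bp.

87 bp, 63 bp, 39 bp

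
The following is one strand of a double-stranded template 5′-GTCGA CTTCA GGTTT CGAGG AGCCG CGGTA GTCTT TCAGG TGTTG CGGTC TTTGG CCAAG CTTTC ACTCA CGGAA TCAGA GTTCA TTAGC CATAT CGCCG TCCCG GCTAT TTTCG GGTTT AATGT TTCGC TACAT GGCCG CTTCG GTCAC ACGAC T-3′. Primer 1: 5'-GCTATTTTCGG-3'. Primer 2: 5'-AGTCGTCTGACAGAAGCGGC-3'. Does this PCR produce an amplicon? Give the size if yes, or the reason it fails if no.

No product — primer 2 has no binding site in the template.

Primer 2 (AGTCGTCTGACAGAAGCGGC) does not match the top strand, and its reverse complement GCCGCTTCTGTCAGACGACT does not match either.
With no annealing site for primer 2, no amplification occurs.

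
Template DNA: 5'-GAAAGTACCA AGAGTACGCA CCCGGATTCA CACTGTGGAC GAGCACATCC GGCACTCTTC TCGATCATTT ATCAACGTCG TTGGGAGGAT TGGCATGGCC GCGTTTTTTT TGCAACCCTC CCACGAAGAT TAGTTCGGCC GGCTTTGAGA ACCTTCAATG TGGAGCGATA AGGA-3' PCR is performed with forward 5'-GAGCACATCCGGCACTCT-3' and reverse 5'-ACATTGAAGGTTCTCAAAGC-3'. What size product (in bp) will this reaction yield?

The forward primer matches the template at positions 41–58.
Taking the reverse complement of ACATTGAAGGTTCTCAAAGC gives GCTTTGAGAACCTTCAATGT, found at positions 142–161 on the template; the primer anneals here to the top strand with its 3' end pointing upstream.
Product length = (reverse-primer end) − (forward-primer start) + 1 = 161 − 41 + 1 = 121 bp.

121 bp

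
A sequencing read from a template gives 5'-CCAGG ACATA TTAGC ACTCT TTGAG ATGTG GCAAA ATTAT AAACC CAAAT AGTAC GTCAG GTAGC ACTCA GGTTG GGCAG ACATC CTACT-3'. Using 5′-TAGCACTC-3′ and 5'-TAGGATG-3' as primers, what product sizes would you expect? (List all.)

The forward primer TAGCACTC matches the top strand at positions 12–19, 62–69.
The reverse primer's reverse complement is CATCCTA, matching at positions 82–88.
Each forward site pairs with the reverse site to give a product ending at position 88: sizes 77, 27 bp.

77 bp, 27 bp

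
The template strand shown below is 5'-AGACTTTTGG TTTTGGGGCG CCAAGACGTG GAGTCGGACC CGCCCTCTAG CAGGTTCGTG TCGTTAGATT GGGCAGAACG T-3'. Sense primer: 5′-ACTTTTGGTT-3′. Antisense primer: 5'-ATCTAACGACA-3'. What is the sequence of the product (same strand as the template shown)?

The forward primer matches the template at positions 3–12.
Reverse complement of the reverse primer: TGTCGTTAGAT. This occurs on the top strand at positions 59–69.
The product is the template from position 3 through 69 (67 bp).

5'-ACTTTTGGTTTTGGGGCGCCAAGACGTGGAGTCGGACCCGCCCTCTAGCAGGTTCGTGTCGTTAGAT-3'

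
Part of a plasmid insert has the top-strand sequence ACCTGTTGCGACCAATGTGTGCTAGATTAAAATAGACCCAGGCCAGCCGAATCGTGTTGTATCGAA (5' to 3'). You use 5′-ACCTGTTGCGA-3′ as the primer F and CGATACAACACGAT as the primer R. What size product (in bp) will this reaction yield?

64 bp

Scanning the template, ACCTGTTGCGA occurs at positions 1–11; this primer anneals to the bottom strand there with its 3' end pointing downstream.
The reverse primer's reverse complement is ATCGTGTTGTATCG, which matches the template at positions 51–64.
Amplicon spans positions 1–64: 64 bp.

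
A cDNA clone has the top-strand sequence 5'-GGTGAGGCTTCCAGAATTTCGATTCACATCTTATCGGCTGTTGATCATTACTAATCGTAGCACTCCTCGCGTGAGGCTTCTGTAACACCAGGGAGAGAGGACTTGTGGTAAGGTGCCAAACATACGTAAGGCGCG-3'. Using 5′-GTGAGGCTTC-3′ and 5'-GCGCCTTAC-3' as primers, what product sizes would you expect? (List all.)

The forward primer GTGAGGCTTC matches the top strand at positions 2–11, 71–80.
The reverse primer's reverse complement is GTAAGGCGC, matching at positions 126–134.
Each forward site pairs with the reverse site to give a product ending at position 134: sizes 133, 64 bp.

133 bp, 64 bp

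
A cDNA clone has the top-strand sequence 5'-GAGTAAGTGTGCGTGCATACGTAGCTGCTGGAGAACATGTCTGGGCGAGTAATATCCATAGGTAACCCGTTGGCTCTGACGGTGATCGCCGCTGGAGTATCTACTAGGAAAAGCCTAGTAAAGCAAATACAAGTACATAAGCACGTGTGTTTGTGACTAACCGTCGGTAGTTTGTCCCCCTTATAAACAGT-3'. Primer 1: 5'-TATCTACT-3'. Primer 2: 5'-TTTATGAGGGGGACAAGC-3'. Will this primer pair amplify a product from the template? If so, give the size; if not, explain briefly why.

Primer 2 (TTTATGAGGGGGACAAGC) does not match the top strand, and its reverse complement GCTTGTCCCCCTCATAAA does not match either.
With no annealing site for primer 2, no amplification occurs.

No product — primer 2 has no binding site in the template.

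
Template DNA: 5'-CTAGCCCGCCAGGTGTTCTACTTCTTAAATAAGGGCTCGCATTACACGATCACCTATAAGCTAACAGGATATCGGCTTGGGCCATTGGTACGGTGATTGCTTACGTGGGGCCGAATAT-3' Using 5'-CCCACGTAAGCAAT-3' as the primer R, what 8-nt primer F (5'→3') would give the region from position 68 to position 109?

5'-GATATCGG-3'

The reverse primer's reverse complement ATTGCTTACGTGGG matches the template at positions 96–109; the product starts at position 68.
The forward primer is identical to the top strand over positions 68–75: GATATCGG.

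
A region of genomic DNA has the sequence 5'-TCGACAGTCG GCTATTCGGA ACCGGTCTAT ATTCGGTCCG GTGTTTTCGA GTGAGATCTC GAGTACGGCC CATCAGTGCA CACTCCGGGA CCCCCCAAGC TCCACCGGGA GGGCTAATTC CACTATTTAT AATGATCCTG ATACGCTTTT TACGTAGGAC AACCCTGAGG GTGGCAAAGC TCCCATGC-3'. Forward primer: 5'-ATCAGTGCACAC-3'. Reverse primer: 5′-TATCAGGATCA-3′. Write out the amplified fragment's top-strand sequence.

5'-ATCAGTGCACACTCCGGGACCCCCCAAGCTCCACCGGGAGGGCTAATTCCACTATTTATAATGATCCTGATA-3'

The forward primer matches the template at positions 72–83.
The reverse primer's reverse complement is TGATCCTGATA, which matches the template at positions 133–143.
The product is the template from position 72 through 143 (72 bp).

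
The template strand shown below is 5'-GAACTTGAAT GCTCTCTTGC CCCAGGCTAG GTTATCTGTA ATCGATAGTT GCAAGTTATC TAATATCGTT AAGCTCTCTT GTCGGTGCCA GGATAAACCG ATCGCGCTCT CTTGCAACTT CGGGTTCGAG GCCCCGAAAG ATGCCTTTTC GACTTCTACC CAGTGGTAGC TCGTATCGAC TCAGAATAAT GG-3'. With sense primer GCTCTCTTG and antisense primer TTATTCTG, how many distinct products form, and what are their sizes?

The forward primer GCTCTCTTG matches the top strand at positions 11–19, 73–81, 106–114.
The reverse primer's reverse complement is CAGAATAA, matching at positions 182–189.
Each forward site pairs with the reverse site to give a product ending at position 189: sizes 179, 117, 84 bp.

Three products: 179 bp, 117 bp, 84 bp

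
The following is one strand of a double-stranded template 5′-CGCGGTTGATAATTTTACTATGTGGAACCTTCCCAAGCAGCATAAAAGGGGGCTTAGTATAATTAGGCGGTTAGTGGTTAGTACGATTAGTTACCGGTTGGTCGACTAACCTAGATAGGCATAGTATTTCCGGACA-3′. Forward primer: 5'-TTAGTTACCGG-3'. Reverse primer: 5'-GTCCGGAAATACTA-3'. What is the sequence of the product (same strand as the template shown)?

5'-TTAGTTACCGGTTGGTCGACTAACCTAGATAGGCATAGTATTTCCGGAC-3'

Forward primer TTAGTTACCGG is found on the top strand at positions 87–97.
The reverse primer's reverse complement is TAGTATTTCCGGAC, which matches the template at positions 122–135.
The product is the template from position 87 through 135 (49 bp).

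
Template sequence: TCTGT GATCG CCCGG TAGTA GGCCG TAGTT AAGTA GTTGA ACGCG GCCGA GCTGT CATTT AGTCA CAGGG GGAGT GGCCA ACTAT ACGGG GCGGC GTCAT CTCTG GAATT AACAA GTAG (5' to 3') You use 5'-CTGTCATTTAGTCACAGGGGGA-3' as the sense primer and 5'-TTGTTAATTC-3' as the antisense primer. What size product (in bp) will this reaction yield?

Forward primer CTGTCATTTAGTCACAGGGGGA is found on the top strand at positions 52–73.
The reverse primer's reverse complement is GAATTAACAA, which matches the template at positions 106–115.
The product runs from position 52 to position 115, so its length is 115 − 52 + 1 = 64 bp.

64 bp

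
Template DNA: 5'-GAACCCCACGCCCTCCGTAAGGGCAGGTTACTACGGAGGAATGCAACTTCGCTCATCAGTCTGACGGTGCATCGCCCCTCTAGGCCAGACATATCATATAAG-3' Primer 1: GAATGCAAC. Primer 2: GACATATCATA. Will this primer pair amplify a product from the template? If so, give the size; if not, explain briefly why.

No product — both primers anneal to the same strand and extend in the same direction.

Primer 1 (GAATGCAAC) matches the top strand at positions 39–47 (3' end points downstream).
Primer 2 (GACATATCATA) also matches the top strand directly, at positions 88–98 — its reverse complement TATGATATGTC is not present.
Both primers anneal to the bottom strand with 3' ends pointing the same way, so neither can prime synthesis back toward the other.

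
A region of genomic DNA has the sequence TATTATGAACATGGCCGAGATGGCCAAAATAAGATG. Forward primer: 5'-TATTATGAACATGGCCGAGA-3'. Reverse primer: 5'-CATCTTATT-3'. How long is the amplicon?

The forward primer matches the template at positions 1–20.
The reverse primer's reverse complement is AATAAGATG, which matches the template at positions 28–36.
The product runs from position 1 to position 36, so its length is 36 − 1 + 1 = 36 bp.

36 bp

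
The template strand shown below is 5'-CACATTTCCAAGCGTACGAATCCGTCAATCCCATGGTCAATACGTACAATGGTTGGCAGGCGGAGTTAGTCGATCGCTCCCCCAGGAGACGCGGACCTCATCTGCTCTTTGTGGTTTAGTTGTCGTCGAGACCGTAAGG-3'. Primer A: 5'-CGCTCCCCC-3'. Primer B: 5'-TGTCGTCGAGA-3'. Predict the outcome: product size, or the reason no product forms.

Primer A (CGCTCCCCC) matches the top strand at positions 75–83 (3' end points downstream).
Primer B (TGTCGTCGAGA) also matches the top strand directly, at positions 121–131 — its reverse complement TCTCGACGACA is not present.
Both primers anneal to the bottom strand with 3' ends pointing the same way, so neither can prime synthesis back toward the other.

No product — both primers anneal to the same strand and extend in the same direction.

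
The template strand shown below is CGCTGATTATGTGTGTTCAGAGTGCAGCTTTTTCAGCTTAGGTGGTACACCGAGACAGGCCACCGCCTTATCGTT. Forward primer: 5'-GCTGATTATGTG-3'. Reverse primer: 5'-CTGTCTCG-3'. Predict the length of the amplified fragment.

57 bp

Scanning the template, GCTGATTATGTG occurs at positions 2–13; this primer anneals to the bottom strand there with its 3' end pointing downstream.
The reverse primer's reverse complement is CGAGACAG, which matches the template at positions 51–58.
The product runs from position 2 to position 58, so its length is 58 − 2 + 1 = 57 bp.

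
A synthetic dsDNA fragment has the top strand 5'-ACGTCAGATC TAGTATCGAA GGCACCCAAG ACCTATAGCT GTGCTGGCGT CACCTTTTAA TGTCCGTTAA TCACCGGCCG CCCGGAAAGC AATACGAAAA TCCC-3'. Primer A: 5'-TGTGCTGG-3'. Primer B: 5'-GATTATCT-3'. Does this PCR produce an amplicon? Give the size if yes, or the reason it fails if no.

No product — primer B has no binding site in the template.

Primer B (GATTATCT) does not match the top strand, and its reverse complement AGATAATC does not match either.
With no annealing site for primer B, no amplification occurs.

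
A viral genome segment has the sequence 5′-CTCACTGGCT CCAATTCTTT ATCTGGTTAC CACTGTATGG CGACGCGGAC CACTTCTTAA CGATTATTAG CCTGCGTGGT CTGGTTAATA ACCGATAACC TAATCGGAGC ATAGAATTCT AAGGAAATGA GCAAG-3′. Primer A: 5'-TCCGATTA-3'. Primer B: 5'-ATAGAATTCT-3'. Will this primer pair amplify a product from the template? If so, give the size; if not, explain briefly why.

No product — the primers' 3' ends point away from each other.

Primer A (TCCGATTA) has reverse complement TAATCGGA, which matches the top strand at positions 101–108; primer A anneals to the top strand there with its 3' end pointing upstream toward position 101.
Primer B (ATAGAATTCT) matches the top strand directly at positions 111–120; it anneals to the bottom strand with its 3' end pointing downstream toward position 120.
The 3' ends diverge (primer A extends toward position 1, primer B toward position 135), so the primers never converge on a shared product.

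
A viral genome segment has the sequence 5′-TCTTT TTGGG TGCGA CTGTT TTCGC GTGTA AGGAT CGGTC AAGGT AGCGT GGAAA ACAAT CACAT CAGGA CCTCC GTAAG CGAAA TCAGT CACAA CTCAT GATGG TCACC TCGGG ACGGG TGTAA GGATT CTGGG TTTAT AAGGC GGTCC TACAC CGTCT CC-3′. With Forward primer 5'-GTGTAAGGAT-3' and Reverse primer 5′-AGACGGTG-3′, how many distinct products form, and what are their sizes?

The forward primer GTGTAAGGAT matches the top strand at positions 26–35, 120–129.
The reverse primer's reverse complement is CACCGTCT, matching at positions 153–160.
Each forward site pairs with the reverse site to give a product ending at position 160: sizes 135, 41 bp.

Two products: 135 bp, 41 bp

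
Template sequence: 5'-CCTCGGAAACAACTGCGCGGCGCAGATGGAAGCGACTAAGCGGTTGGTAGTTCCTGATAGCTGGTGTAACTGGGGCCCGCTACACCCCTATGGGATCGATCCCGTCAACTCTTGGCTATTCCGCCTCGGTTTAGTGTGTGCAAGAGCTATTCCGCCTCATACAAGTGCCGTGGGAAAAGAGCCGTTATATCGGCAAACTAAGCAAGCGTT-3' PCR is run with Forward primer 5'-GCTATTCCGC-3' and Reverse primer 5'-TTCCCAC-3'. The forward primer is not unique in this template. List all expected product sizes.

62 bp, 31 bp

The forward primer GCTATTCCGC matches the top strand at positions 115–124, 146–155.
The reverse primer's reverse complement is GTGGGAA, matching at positions 170–176.
Each forward site pairs with the reverse site to give a product ending at position 176: sizes 62, 31 bp.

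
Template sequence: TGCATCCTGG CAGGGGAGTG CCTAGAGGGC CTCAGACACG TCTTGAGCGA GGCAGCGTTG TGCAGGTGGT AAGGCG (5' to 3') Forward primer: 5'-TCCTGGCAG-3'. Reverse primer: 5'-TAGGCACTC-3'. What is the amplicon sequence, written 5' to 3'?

Forward primer TCCTGGCAG is found on the top strand at positions 5–13.
Reverse complement of the reverse primer: GAGTGCCTA. This occurs on the top strand at positions 16–24.
The product is the template from position 5 through 24 (20 bp).

5'-TCCTGGCAGGGGAGTGCCTA-3'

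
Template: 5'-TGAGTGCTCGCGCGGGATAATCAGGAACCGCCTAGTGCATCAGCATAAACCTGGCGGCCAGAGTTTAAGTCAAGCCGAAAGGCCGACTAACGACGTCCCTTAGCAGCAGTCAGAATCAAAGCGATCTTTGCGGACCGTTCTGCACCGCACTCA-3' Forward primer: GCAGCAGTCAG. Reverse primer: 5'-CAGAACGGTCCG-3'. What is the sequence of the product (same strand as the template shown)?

5'-GCAGCAGTCAGAATCAAAGCGATCTTTGCGGACCGTTCTG-3'

Forward primer GCAGCAGTCAG is found on the top strand at positions 103–113.
The reverse primer's reverse complement is CGGACCGTTCTG, which matches the template at positions 131–142.
The product is the template from position 103 through 142 (40 bp).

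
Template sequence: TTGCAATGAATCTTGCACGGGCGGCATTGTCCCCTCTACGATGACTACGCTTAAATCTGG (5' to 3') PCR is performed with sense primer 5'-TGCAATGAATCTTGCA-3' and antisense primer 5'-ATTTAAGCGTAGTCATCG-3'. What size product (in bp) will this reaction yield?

55 bp

Scanning the template, TGCAATGAATCTTGCA occurs at positions 2–17; this primer anneals to the bottom strand there with its 3' end pointing downstream.
Reverse complement of the reverse primer: CGATGACTACGCTTAAAT. This occurs on the top strand at positions 39–56.
Amplicon spans positions 2–56: 55 bp.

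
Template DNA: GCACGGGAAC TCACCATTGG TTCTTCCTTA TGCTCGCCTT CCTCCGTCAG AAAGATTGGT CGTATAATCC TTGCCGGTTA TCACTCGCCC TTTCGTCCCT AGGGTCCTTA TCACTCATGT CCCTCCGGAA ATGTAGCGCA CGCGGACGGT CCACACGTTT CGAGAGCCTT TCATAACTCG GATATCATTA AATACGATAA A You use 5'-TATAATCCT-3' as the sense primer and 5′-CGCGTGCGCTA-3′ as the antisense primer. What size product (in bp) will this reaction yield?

82 bp

Scanning the template, TATAATCCT occurs at positions 63–71; this primer anneals to the bottom strand there with its 3' end pointing downstream.
The reverse primer's reverse complement is TAGCGCACGCG, which matches the template at positions 134–144.
The product runs from position 63 to position 144, so its length is 144 − 63 + 1 = 82 bp.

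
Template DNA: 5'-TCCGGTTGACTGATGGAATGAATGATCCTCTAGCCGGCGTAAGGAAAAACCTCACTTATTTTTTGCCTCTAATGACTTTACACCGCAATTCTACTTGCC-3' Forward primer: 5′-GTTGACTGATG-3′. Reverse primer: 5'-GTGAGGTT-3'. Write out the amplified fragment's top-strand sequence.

Scanning the template, GTTGACTGATG occurs at positions 5–15; this primer anneals to the bottom strand there with its 3' end pointing downstream.
The reverse primer's reverse complement is AACCTCAC, which matches the template at positions 48–55.
The product is the template from position 5 through 55 (51 bp).

5'-GTTGACTGATGGAATGAATGATCCTCTAGCCGGCGTAAGGAAAAACCTCAC-3'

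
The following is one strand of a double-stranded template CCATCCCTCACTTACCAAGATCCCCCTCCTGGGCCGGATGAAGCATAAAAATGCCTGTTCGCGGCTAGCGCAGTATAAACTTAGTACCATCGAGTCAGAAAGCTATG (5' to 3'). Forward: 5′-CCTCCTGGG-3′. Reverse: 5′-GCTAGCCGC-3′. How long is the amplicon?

Scanning the template, CCTCCTGGG occurs at positions 25–33; this primer anneals to the bottom strand there with its 3' end pointing downstream.
Taking the reverse complement of GCTAGCCGC gives GCGGCTAGC, found at positions 61–69 on the template; the primer anneals here to the top strand with its 3' end pointing upstream.
Amplicon spans positions 25–69: 45 bp.

45 bp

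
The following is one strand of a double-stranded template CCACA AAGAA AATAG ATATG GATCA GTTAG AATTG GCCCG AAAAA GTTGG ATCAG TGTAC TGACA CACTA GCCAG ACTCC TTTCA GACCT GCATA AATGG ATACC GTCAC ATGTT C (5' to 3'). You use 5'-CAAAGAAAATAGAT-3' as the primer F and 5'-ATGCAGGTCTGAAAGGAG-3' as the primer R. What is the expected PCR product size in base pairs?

91 bp

Forward primer CAAAGAAAATAGAT is found on the top strand at positions 4–17.
Reverse complement of the reverse primer: CTCCTTTCAGACCTGCAT. This occurs on the top strand at positions 77–94.
The product runs from position 4 to position 94, so its length is 94 − 4 + 1 = 91 bp.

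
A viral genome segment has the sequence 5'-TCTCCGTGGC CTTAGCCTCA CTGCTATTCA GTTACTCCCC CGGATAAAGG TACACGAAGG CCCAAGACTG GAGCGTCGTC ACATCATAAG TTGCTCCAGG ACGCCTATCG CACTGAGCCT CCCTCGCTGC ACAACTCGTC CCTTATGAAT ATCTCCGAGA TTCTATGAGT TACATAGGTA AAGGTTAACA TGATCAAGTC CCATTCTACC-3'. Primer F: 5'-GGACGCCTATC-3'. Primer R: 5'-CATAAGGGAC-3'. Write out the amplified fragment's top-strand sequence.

5'-GGACGCCTATCGCACTGAGCCTCCCTCGCTGCACAACTCGTCCCTTATG-3'

The forward primer matches the template at positions 99–109.
Taking the reverse complement of CATAAGGGAC gives GTCCCTTATG, found at positions 138–147 on the template; the primer anneals here to the top strand with its 3' end pointing upstream.
The product is the template from position 99 through 147 (49 bp).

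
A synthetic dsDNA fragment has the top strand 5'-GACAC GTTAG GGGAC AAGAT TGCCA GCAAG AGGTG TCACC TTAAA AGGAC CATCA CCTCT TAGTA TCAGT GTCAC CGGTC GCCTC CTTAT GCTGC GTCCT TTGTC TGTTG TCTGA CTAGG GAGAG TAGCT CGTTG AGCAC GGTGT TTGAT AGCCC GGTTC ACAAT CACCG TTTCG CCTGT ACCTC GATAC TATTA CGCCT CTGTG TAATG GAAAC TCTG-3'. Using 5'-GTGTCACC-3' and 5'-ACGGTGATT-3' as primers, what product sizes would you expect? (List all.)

139 bp, 103 bp

The forward primer GTGTCACC matches the top strand at positions 33–40, 69–76.
The reverse primer's reverse complement is AATCACCGT, matching at positions 163–171.
Each forward site pairs with the reverse site to give a product ending at position 171: sizes 139, 103 bp.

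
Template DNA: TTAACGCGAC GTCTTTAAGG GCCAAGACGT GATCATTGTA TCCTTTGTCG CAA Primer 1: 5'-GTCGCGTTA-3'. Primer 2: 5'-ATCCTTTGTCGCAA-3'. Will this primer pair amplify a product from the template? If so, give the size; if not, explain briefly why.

Primer 1 (GTCGCGTTA) has reverse complement TAACGCGAC, which matches the top strand at positions 2–10; primer 1 anneals to the top strand there with its 3' end pointing upstream toward position 2.
Primer 2 (ATCCTTTGTCGCAA) matches the top strand directly at positions 40–53; it anneals to the bottom strand with its 3' end pointing downstream toward position 53.
The 3' ends diverge (primer 1 extends toward position 1, primer 2 toward position 53), so the primers never converge on a shared product.

No product — the primers' 3' ends point away from each other.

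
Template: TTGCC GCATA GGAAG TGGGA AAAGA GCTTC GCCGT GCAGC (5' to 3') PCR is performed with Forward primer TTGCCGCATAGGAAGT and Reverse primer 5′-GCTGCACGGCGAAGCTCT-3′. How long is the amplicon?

40 bp

The forward primer matches the template at positions 1–16.
The reverse primer's reverse complement is AGAGCTTCGCCGTGCAGC, which matches the template at positions 23–40.
Product length = (reverse-primer end) − (forward-primer start) + 1 = 40 − 1 + 1 = 40 bp.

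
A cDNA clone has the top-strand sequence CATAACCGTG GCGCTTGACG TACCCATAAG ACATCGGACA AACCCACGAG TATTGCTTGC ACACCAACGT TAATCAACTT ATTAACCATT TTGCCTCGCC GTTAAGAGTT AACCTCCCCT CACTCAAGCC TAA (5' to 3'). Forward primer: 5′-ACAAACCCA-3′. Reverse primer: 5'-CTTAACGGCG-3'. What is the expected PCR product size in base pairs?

69 bp

The forward primer matches the template at positions 38–46.
The reverse primer's reverse complement is CGCCGTTAAG, which matches the template at positions 97–106.
The product runs from position 38 to position 106, so its length is 106 − 38 + 1 = 69 bp.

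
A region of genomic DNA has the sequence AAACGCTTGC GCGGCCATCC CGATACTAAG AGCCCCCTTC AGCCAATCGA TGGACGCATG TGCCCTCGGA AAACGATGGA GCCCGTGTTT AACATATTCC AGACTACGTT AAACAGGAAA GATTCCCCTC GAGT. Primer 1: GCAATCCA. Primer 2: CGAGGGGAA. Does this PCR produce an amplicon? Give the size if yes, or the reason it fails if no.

Primer 1 (GCAATCCA) does not match the top strand, and its reverse complement TGGATTGC does not match either.
With no annealing site for primer 1, no amplification occurs.

No product — primer 1 has no binding site in the template.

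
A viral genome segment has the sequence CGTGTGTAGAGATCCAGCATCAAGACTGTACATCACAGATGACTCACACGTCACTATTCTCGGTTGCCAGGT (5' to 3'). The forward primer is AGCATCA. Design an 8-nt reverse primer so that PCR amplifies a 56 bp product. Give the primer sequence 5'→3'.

The forward primer binds at positions 16–22, so a 56 bp product ends at position 16 + 56 − 1 = 71.
The reverse primer anneals to the top strand over positions 64–71, i.e. to TTGCCAGG.
Its sequence written 5'→3' is the reverse complement: CCTGGCAA.

5'-CCTGGCAA-3'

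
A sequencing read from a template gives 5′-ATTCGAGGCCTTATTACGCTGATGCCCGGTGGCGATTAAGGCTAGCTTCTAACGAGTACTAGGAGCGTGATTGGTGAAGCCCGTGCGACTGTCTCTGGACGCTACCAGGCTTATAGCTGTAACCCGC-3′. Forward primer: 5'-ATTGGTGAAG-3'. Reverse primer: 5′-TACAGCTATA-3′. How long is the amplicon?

52 bp

Forward primer ATTGGTGAAG is found on the top strand at positions 70–79.
Taking the reverse complement of TACAGCTATA gives TATAGCTGTA, found at positions 112–121 on the template; the primer anneals here to the top strand with its 3' end pointing upstream.
Product length = (reverse-primer end) − (forward-primer start) + 1 = 121 − 70 + 1 = 52 bp.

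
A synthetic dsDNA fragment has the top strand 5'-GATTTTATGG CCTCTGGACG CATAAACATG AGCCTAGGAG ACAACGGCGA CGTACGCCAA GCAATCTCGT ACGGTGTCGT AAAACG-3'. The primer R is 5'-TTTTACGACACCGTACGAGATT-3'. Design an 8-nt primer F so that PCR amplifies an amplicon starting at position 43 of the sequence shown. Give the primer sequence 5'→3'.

5'-AACGGCGA-3'

The reverse primer's reverse complement AATCTCGTACGGTGTCGTAAAA matches the template at positions 63–84; the product starts at position 43.
The forward primer is identical to the top strand over positions 43–50: AACGGCGA.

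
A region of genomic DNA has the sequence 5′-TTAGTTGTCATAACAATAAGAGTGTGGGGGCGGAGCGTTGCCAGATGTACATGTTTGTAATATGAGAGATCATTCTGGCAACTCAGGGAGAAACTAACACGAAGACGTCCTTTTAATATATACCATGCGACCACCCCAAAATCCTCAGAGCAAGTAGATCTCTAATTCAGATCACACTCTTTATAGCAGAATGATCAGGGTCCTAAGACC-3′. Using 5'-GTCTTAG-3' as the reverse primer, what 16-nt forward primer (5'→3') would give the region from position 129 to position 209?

The reverse primer's reverse complement CTAAGAC matches the template at positions 203–209; the product starts at position 129.
The forward primer is identical to the top strand over positions 129–144: GACCACCCCAAAATCC.

5'-GACCACCCCAAAATCC-3'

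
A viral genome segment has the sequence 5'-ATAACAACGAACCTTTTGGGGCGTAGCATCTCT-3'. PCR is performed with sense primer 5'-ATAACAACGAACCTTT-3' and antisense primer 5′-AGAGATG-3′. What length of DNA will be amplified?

33 bp

The forward primer matches the template at positions 1–16.
Reverse complement of the reverse primer: CATCTCT. This occurs on the top strand at positions 27–33.
Product length = (reverse-primer end) − (forward-primer start) + 1 = 33 − 1 + 1 = 33 bp.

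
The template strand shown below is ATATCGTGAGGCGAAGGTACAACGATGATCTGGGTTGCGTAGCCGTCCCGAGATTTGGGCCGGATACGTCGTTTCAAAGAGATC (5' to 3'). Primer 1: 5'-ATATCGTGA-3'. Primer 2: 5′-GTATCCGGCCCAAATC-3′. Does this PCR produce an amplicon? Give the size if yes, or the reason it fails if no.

Primer 1 (ATATCGTGA) matches the top strand at positions 1–9; it acts as a forward primer.
Primer 2's reverse complement is GATTTGGGCCGGATAC, matching the top strand at positions 52–67; it acts as a reverse primer.
The 3' ends face each other across positions 1–67, giving a 67 bp product.

Yes — a 67 bp product.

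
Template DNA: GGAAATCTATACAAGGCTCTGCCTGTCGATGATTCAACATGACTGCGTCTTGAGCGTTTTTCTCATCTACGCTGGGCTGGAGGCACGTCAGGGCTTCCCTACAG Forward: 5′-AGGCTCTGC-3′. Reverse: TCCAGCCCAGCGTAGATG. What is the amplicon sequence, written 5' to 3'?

Forward primer AGGCTCTGC is found on the top strand at positions 14–22.
Reverse complement of the reverse primer: CATCTACGCTGGGCTGGA. This occurs on the top strand at positions 64–81.
The product is the template from position 14 through 81 (68 bp).

5'-AGGCTCTGCCTGTCGATGATTCAACATGACTGCGTCTTGAGCGTTTTTCTCATCTACGCTGGGCTGGA-3'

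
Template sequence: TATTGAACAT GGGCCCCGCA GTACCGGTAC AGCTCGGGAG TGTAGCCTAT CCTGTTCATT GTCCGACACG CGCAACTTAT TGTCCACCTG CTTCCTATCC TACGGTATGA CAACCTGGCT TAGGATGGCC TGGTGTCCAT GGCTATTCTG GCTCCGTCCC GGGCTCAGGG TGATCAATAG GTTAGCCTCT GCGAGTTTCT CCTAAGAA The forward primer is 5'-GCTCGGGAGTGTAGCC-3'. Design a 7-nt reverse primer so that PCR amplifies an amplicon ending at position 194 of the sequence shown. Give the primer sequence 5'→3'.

5'-TCGCAGA-3'

The forward primer binds at positions 32–47; the product's 3' end on the top strand is position 194.
The reverse primer anneals to the top strand over positions 188–194, i.e. to TCTGCGA.
Its sequence written 5'→3' is the reverse complement: TCGCAGA.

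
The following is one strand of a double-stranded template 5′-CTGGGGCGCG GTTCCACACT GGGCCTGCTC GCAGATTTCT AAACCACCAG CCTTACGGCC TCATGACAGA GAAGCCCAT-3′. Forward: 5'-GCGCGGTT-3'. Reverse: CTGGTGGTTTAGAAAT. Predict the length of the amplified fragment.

The forward primer matches the template at positions 6–13.
Reverse complement of the reverse primer: ATTTCTAAACCACCAG. This occurs on the top strand at positions 35–50.
Amplicon spans positions 6–50: 45 bp.

45 bp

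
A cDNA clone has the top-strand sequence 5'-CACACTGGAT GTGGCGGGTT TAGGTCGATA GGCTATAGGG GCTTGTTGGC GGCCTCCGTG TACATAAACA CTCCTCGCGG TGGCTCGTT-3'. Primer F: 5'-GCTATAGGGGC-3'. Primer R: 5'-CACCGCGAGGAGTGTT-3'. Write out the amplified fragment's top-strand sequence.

5'-GCTATAGGGGCTTGTTGGCGGCCTCCGTGTACATAAACACTCCTCGCGGTG-3'

Forward primer GCTATAGGGGC is found on the top strand at positions 32–42.
Reverse complement of the reverse primer: AACACTCCTCGCGGTG. This occurs on the top strand at positions 67–82.
The product is the template from position 32 through 82 (51 bp).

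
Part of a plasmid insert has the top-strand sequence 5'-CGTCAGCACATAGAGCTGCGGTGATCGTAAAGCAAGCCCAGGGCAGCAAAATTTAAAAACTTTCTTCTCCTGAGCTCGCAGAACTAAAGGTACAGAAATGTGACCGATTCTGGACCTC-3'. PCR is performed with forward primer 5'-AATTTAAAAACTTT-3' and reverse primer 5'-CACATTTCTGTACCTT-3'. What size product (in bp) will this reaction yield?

Scanning the template, AATTTAAAAACTTT occurs at positions 50–63; this primer anneals to the bottom strand there with its 3' end pointing downstream.
Taking the reverse complement of CACATTTCTGTACCTT gives AAGGTACAGAAATGTG, found at positions 87–102 on the template; the primer anneals here to the top strand with its 3' end pointing upstream.
Amplicon spans positions 50–102: 53 bp.

53 bp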